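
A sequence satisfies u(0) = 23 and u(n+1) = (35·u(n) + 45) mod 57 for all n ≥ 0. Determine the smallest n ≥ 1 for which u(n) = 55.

We have u(0) = 23; u(1) = 52; u(2) = 41; u(3) = 55; u(4) = 32; u(5) = 25; u(6) = 8; u(7) = 40; u(8) = 20; u(9) = 4; u(10) = 14; u(11) = 22; u(12) = 17; u(13) = 13; u(14) = 44; u(15) = 46; u(16) = 2; u(17) = 1; u(18) = 23.
Since u(18) = u(0) = 23, the sequence is periodic with period 18.
The value 55 first appears (with n ≥ 1) at u(3).

3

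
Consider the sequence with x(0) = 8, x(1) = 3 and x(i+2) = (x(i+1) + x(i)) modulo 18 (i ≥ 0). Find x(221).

x(0) = 8; x(1) = 3; x(2) = 11; x(3) = 14; x(4) = 7; x(5) = 3; x(6) = 10; x(7) = 13; x(8) = 5; x(9) = 0; x(10) = 5; x(11) = 5; x(12) = 10; x(13) = 15; x(14) = 7; x(15) = 4; x(16) = 11; x(17) = 15; x(18) = 8; x(19) = 5; x(20) = 13; x(21) = 0; x(22) = 13; x(23) = 13; x(24) = 8; x(25) = 3.
The sequence repeats with period 24.
(221 - 0) mod 24 = 5, so x(221) = x(5) = 3.

3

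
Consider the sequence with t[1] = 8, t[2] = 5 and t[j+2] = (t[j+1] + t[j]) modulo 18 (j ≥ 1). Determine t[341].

13

Computing terms: t[1] = 8; t[2] = 5; t[3] = 13; t[4] = 0; t[5] = 13; t[6] = 13; t[7] = 8; t[8] = 3; t[9] = 11; t[10] = 14; t[11] = 7; t[12] = 3; t[13] = 10; t[14] = 13; t[15] = 5; t[16] = 0; t[17] = 5; t[18] = 5; t[19] = 10; t[20] = 15; t[21] = 7; t[22] = 4; t[23] = 11; t[24] = 15; t[25] = 8; t[26] = 5.
Since (t[25], t[26]) = (t[1], t[2]) = (8, 5) (two consecutive terms determine the rest), the sequence is periodic with period 24.
(341 - 1) mod 24 = 4, so t[341] = t[5] = 13.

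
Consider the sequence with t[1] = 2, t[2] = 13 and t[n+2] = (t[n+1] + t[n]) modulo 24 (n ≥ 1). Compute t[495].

15

We have t[1] = 2,  t[2] = 13,  t[3] = 15,  t[4] = 4,  t[5] = 19,  t[6] = 23,  t[7] = 18,  t[8] = 17,  t[9] = 11,  t[10] = 4,  t[11] = 15,  t[12] = 19,  t[13] = 10,  t[14] = 5,  t[15] = 15,  t[16] = 20,  t[17] = 11,  t[18] = 7,  t[19] = 18,  t[20] = 1,  t[21] = 19,  t[22] = 20,  t[23] = 15,  t[24] = 11,  t[25] = 2,  t[26] = 13.
Since (t[25], t[26]) = (t[1], t[2]) = (2, 13) (two consecutive terms determine the rest), the sequence is periodic with period 24.
So t[495] = t[1 + ((495-1) mod 24)] = t[15] = 15.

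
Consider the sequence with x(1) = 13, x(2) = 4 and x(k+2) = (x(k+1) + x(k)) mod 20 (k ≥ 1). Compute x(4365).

Listing terms: x(1) = 13; x(2) = 4; x(3) = 17; x(4) = 1; x(5) = 18; x(6) = 19; x(7) = 17; x(8) = 16; x(9) = 13; x(10) = 9; x(11) = 2; x(12) = 11; x(13) = 13; x(14) = 4.
The sequence repeats with period 12.
(4365 - 1) mod 12 = 8, so x(4365) = x(9) = 13.

13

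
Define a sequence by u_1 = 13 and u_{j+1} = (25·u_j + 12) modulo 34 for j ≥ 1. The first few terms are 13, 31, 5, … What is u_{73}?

Computing terms: u_1 = 13, u_2 = 31, u_3 = 5, u_4 = 1, u_5 = 3, u_6 = 19, u_7 = 11, u_8 = 15, u_9 = 13.
Since u_9 = u_1 = 13, the sequence is periodic with period 8.
(73 - 1) mod 8 = 0, so u_{73} = u_1 = 13.

13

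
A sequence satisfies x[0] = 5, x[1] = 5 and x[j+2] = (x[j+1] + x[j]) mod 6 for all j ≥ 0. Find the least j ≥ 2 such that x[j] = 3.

x[0] = 5,  x[1] = 5,  x[2] = 4,  x[3] = 3,  x[4] = 1,  x[5] = 4,  x[6] = 5,  x[7] = 3,  x[8] = 2,  x[9] = 5,  x[10] = 1,  x[11] = 0,  x[12] = 1,  x[13] = 1,  x[14] = 2,  x[15] = 3,  x[16] = 5,  x[17] = 2,  x[18] = 1,  x[19] = 3,  x[20] = 4,  x[21] = 1,  x[22] = 5,  x[23] = 0,  x[24] = 5,  x[25] = 5.
Since (x[24], x[25]) = (x[0], x[1]) = (5, 5) (two consecutive terms determine the rest), the sequence is periodic with period 24.
The value 3 first appears (with j ≥ 2) at x[3].

3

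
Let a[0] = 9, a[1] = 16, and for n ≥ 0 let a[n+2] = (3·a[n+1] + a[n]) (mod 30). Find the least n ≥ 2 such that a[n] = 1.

5

We have a[0] = 9; a[1] = 16; a[2] = 27; a[3] = 7; a[4] = 18; a[5] = 1; a[6] = 21; a[7] = 4; a[8] = 3; a[9] = 13; a[10] = 12; a[11] = 19; a[12] = 9; a[13] = 16.
Since (a[12], a[13]) = (a[0], a[1]) = (9, 16) (two consecutive terms determine the rest), the sequence is periodic with period 12.
The value 1 first appears (with n ≥ 2) at a[5].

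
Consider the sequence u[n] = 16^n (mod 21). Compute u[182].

u[1] = 16,  u[2] = 4,  u[3] = 1,  u[4] = 16.
The sequence repeats with period 3.
So u[182] = u[1 + ((182-1) mod 3)] = u[2] = 4.

4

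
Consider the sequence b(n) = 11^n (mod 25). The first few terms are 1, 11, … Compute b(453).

Listing terms: b(0) = 1,  b(1) = 11,  b(2) = 21,  b(3) = 6,  b(4) = 16,  b(5) = 1.
The sequence repeats with period 5.
So b(453) = b(0 + ((453-0) mod 5)) = b(3) = 6.

6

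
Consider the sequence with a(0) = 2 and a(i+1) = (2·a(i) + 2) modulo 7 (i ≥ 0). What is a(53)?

0

Computing terms: a(0) = 2, a(1) = 6, a(2) = 0, a(3) = 2.
Since a(3) = a(0) = 2, the sequence is periodic with period 3.
(53 - 0) mod 3 = 2, so a(53) = a(2) = 0.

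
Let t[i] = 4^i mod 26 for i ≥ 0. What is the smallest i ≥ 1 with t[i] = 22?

4

We have t[0] = 1,  t[1] = 4,  t[2] = 16,  t[3] = 12,  t[4] = 22,  t[5] = 10,  t[6] = 14,  t[7] = 4.
Since t[7] = t[1] = 4, the sequence is eventually periodic: after a pre-period of length 1 it cycles with period 6.
The value 22 first appears (with i ≥ 1) at t[4].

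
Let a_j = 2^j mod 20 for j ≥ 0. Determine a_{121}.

a_0 = 1,  a_1 = 2,  a_2 = 4,  a_3 = 8,  a_4 = 16,  a_5 = 12,  a_6 = 4.
Since a_6 = a_2 = 4, the sequence is eventually periodic: after a pre-period of length 2 it cycles with period 4.
For j ≥ 2, a_j depends only on (j - 2) mod 4. (121 - 2) mod 4 = 3, so a_{121} = a_5 = 12.

12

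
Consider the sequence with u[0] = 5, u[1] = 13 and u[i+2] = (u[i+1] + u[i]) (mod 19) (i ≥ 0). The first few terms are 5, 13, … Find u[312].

u[0] = 5; u[1] = 13; u[2] = 18; u[3] = 12; u[4] = 11; u[5] = 4; u[6] = 15; u[7] = 0; u[8] = 15; u[9] = 15; u[10] = 11; u[11] = 7; u[12] = 18; u[13] = 6; u[14] = 5; u[15] = 11; u[16] = 16; u[17] = 8; u[18] = 5; u[19] = 13.
The sequence repeats with period 18.
(312 - 0) mod 18 = 6, so u[312] = u[6] = 15.

15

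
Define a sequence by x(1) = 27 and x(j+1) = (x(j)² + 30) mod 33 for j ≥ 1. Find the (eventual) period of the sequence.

We have x(1) = 27, x(2) = 0, x(3) = 30, x(4) = 6, x(5) = 0.
Since x(5) = x(2) = 0, the sequence is eventually periodic: after a pre-period of length 1 it cycles with period 3.

3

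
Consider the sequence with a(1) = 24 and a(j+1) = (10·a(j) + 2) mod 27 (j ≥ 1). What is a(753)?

Listing terms: a(1) = 24,  a(2) = 26,  a(3) = 19,  a(4) = 3,  a(5) = 5,  a(6) = 25,  a(7) = 9,  a(8) = 11,  a(9) = 4,  a(10) = 15,  a(11) = 17,  a(12) = 10,  a(13) = 21,  a(14) = 23,  a(15) = 16,  a(16) = 0,  a(17) = 2,  a(18) = 22,  a(19) = 6,  a(20) = 8,  a(21) = 1,  a(22) = 12,  a(23) = 14,  a(24) = 7,  a(25) = 18,  a(26) = 20,  a(27) = 13,  a(28) = 24.
The sequence repeats with period 27.
So a(753) = a(1 + ((753-1) mod 27)) = a(24) = 7.

7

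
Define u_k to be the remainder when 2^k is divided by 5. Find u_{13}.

2

u_0 = 1; u_1 = 2; u_2 = 4; u_3 = 3; u_4 = 1.
Since u_4 = u_0 = 1, the sequence is periodic with period 4.
So u_{13} = u_{0 + ((13-0) mod 4)} = u_1 = 2.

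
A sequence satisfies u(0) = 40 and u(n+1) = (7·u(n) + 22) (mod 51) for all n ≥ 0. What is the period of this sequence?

Computing terms: u(0) = 40; u(1) = 47; u(2) = 45; u(3) = 31; u(4) = 35; u(5) = 12; u(6) = 4; u(7) = 50; u(8) = 15; u(9) = 25; u(10) = 44; u(11) = 24; u(12) = 37; u(13) = 26; u(14) = 0; u(15) = 22; u(16) = 23; u(17) = 30; u(18) = 28; u(19) = 14; u(20) = 18; u(21) = 46; u(22) = 38; u(23) = 33; u(24) = 49; u(25) = 8; u(26) = 27; u(27) = 7; u(28) = 20; u(29) = 9; u(30) = 34; u(31) = 5; u(32) = 6; u(33) = 13; u(34) = 11; u(35) = 48; u(36) = 1; u(37) = 29; u(38) = 21; u(39) = 16; u(40) = 32; u(41) = 42; u(42) = 10; u(43) = 41; u(44) = 3; u(45) = 43; u(46) = 17; u(47) = 39; u(48) = 40.
Since u(48) = u(0) = 40, the sequence is periodic with period 48.

48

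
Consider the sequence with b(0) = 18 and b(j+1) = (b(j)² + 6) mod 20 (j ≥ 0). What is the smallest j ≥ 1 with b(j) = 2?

Computing terms: b(0) = 18, b(1) = 10, b(2) = 6, b(3) = 2, b(4) = 10.
Since b(4) = b(1) = 10, the sequence is eventually periodic: after a pre-period of length 1 it cycles with period 3.
The value 2 first appears (with j ≥ 1) at b(3).

3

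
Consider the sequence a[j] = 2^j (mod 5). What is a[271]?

3

a[0] = 1; a[1] = 2; a[2] = 4; a[3] = 3; a[4] = 1.
The sequence repeats with period 4.
So a[271] = a[0 + ((271-0) mod 4)] = a[3] = 3.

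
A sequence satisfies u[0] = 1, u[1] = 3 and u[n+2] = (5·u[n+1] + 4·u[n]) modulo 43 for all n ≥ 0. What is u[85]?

Computing terms: u[0] = 1; u[1] = 3; u[2] = 19; u[3] = 21; u[4] = 9; u[5] = 0; u[6] = 36; u[7] = 8; u[8] = 12; u[9] = 6; u[10] = 35; u[11] = 27; u[12] = 17; u[13] = 21; u[14] = 1; u[15] = 3.
The sequence repeats with period 14.
So u[85] = u[0 + ((85-0) mod 14)] = u[1] = 3.

3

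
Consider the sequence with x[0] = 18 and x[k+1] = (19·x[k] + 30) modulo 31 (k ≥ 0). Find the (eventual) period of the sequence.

15

We have x[0] = 18; x[1] = 0; x[2] = 30; x[3] = 11; x[4] = 22; x[5] = 14; x[6] = 17; x[7] = 12; x[8] = 10; x[9] = 3; x[10] = 25; x[11] = 9; x[12] = 15; x[13] = 5; x[14] = 1; x[15] = 18.
Since x[15] = x[0] = 18, the sequence is periodic with period 15.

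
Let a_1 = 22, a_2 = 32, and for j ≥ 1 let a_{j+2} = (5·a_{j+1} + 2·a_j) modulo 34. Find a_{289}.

22

a_1 = 22,  a_2 = 32,  a_3 = 0,  a_4 = 30,  a_5 = 14,  a_6 = 28,  a_7 = 32,  a_8 = 12,  a_9 = 22,  a_{10} = 32.
The sequence repeats with period 8.
(289 - 1) mod 8 = 0, so a_{289} = a_1 = 22.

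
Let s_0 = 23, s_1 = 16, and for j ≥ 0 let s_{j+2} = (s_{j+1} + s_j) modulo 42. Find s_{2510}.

9

Computing terms: s_0 = 23, s_1 = 16, s_2 = 39, s_3 = 13, s_4 = 10, s_5 = 23, s_6 = 33, s_7 = 14, s_8 = 5, s_9 = 19, s_{10} = 24, s_{11} = 1, s_{12} = 25, s_{13} = 26, s_{14} = 9, s_{15} = 35, s_{16} = 2, s_{17} = 37, s_{18} = 39, s_{19} = 34, s_{20} = 31, s_{21} = 23, s_{22} = 12, s_{23} = 35, s_{24} = 5, s_{25} = 40, s_{26} = 3, s_{27} = 1, s_{28} = 4, s_{29} = 5, s_{30} = 9, s_{31} = 14, s_{32} = 23, s_{33} = 37, s_{34} = 18, s_{35} = 13, s_{36} = 31, s_{37} = 2, s_{38} = 33, s_{39} = 35, s_{40} = 26, s_{41} = 19, s_{42} = 3, s_{43} = 22, s_{44} = 25, s_{45} = 5, s_{46} = 30, s_{47} = 35, s_{48} = 23, s_{49} = 16.
Since (s_{48}, s_{49}) = (s_0, s_1) = (23, 16) (two consecutive terms determine the rest), the sequence is periodic with period 48.
(2510 - 0) mod 48 = 14, so s_{2510} = s_{14} = 9.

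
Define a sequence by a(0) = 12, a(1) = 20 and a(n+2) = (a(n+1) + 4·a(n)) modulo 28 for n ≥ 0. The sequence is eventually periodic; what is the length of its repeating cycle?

48

a(0) = 12; a(1) = 20; a(2) = 12; a(3) = 8; a(4) = 0; a(5) = 4; a(6) = 4; a(7) = 20; a(8) = 8; a(9) = 4; a(10) = 8; a(11) = 24; a(12) = 0; a(13) = 12; a(14) = 12; a(15) = 4; a(16) = 24; a(17) = 12; a(18) = 24; a(19) = 16; a(20) = 0; a(21) = 8; a(22) = 8; a(23) = 12; a(24) = 16; a(25) = 8; a(26) = 16; a(27) = 20; a(28) = 0; a(29) = 24; a(30) = 24; a(31) = 8; a(32) = 20; a(33) = 24; a(34) = 20; a(35) = 4; a(36) = 0; a(37) = 16; a(38) = 16; a(39) = 24; a(40) = 4; a(41) = 16; a(42) = 4; a(43) = 12; a(44) = 0; a(45) = 20; a(46) = 20; a(47) = 16; a(48) = 12; a(49) = 20.
Since (a(48), a(49)) = (a(0), a(1)) = (12, 20) (two consecutive terms determine the rest), the sequence is periodic with period 48.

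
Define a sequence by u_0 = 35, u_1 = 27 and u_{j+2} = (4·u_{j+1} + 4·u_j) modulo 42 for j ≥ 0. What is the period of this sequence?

24

Computing terms: u_0 = 35; u_1 = 27; u_2 = 38; u_3 = 8; u_4 = 16; u_5 = 12; u_6 = 28; u_7 = 34; u_8 = 38; u_9 = 36; u_{10} = 2; u_{11} = 26; u_{12} = 28; u_{13} = 6; u_{14} = 10; u_{15} = 22; u_{16} = 2; u_{17} = 12; u_{18} = 14; u_{19} = 20; u_{20} = 10; u_{21} = 36; u_{22} = 16; u_{23} = 40; u_{24} = 14; u_{25} = 6; u_{26} = 38; u_{27} = 8.
Since (u_{26}, u_{27}) = (u_2, u_3) = (38, 8) (two consecutive terms determine the rest), the sequence is eventually periodic: after a pre-period of length 2 it cycles with period 24.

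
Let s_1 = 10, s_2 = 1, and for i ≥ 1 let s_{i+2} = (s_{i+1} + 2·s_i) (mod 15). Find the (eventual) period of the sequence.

s_1 = 10, s_2 = 1, s_3 = 6, s_4 = 8, s_5 = 5, s_6 = 6, s_7 = 1, s_8 = 13, s_9 = 0, s_{10} = 11, s_{11} = 11, s_{12} = 3, s_{13} = 10, s_{14} = 1.
The sequence repeats with period 12.

12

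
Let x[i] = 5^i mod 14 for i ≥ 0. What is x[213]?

Listing terms: x[0] = 1, x[1] = 5, x[2] = 11, x[3] = 13, x[4] = 9, x[5] = 3, x[6] = 1.
Since x[6] = x[0] = 1, the sequence is periodic with period 6.
So x[213] = x[0 + ((213-0) mod 6)] = x[3] = 13.

13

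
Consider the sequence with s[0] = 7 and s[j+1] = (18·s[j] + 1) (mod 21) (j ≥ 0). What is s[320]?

We have s[0] = 7; s[1] = 1; s[2] = 19; s[3] = 7.
Since s[3] = s[0] = 7, the sequence is periodic with period 3.
(320 - 0) mod 3 = 2, so s[320] = s[2] = 19.

19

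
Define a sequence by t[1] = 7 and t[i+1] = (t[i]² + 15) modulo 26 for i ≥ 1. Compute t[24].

24

t[1] = 7; t[2] = 12; t[3] = 3; t[4] = 24; t[5] = 19; t[6] = 12.
Since t[6] = t[2] = 12, the sequence is eventually periodic: after a pre-period of length 1 it cycles with period 4.
For i ≥ 2, t[i] depends only on (i - 2) mod 4. (24 - 2) mod 4 = 2, so t[24] = t[4] = 24.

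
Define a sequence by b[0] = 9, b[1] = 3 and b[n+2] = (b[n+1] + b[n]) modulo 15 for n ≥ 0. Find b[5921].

3

Listing terms: b[0] = 9; b[1] = 3; b[2] = 12; b[3] = 0; b[4] = 12; b[5] = 12; b[6] = 9; b[7] = 6; b[8] = 0; b[9] = 6; b[10] = 6; b[11] = 12; b[12] = 3; b[13] = 0; b[14] = 3; b[15] = 3; b[16] = 6; b[17] = 9; b[18] = 0; b[19] = 9; b[20] = 9; b[21] = 3.
The sequence repeats with period 20.
So b[5921] = b[0 + ((5921-0) mod 20)] = b[1] = 3.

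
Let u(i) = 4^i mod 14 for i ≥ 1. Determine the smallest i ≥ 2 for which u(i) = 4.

4

Listing terms: u(1) = 4; u(2) = 2; u(3) = 8; u(4) = 4.
The sequence repeats with period 3.
The value 4 next appears (with i ≥ 2) at u(4).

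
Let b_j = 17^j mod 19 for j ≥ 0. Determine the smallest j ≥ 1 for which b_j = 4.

2

b_0 = 1,  b_1 = 17,  b_2 = 4,  b_3 = 11,  b_4 = 16,  b_5 = 6,  b_6 = 7,  b_7 = 5,  b_8 = 9,  b_9 = 1.
The sequence repeats with period 9.
The value 4 first appears (with j ≥ 1) at b_2.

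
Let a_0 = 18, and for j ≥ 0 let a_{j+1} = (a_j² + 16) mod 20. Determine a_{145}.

Computing terms: a_0 = 18,  a_1 = 0,  a_2 = 16,  a_3 = 12,  a_4 = 0.
Since a_4 = a_1 = 0, the sequence is eventually periodic: after a pre-period of length 1 it cycles with period 3.
For j ≥ 1, a_j depends only on (j - 1) mod 3. (145 - 1) mod 3 = 0, so a_{145} = a_1 = 0.

0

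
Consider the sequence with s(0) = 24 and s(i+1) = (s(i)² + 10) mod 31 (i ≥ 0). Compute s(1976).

We have s(0) = 24, s(1) = 28, s(2) = 19, s(3) = 30, s(4) = 11, s(5) = 7, s(6) = 28.
Since s(6) = s(1) = 28, the sequence is eventually periodic: after a pre-period of length 1 it cycles with period 5.
For i ≥ 1, s(i) depends only on (i - 1) mod 5. (1976 - 1) mod 5 = 0, so s(1976) = s(1) = 28.

28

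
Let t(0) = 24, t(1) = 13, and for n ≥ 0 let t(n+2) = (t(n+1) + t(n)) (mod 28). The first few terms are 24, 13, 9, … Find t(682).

Computing terms: t(0) = 24,  t(1) = 13,  t(2) = 9,  t(3) = 22,  t(4) = 3,  t(5) = 25,  t(6) = 0,  t(7) = 25,  t(8) = 25,  t(9) = 22,  t(10) = 19,  t(11) = 13,  t(12) = 4,  t(13) = 17,  t(14) = 21,  t(15) = 10,  t(16) = 3,  t(17) = 13,  t(18) = 16,  t(19) = 1,  t(20) = 17,  t(21) = 18,  t(22) = 7,  t(23) = 25,  t(24) = 4,  t(25) = 1,  t(26) = 5,  t(27) = 6,  t(28) = 11,  t(29) = 17,  t(30) = 0,  t(31) = 17,  t(32) = 17,  t(33) = 6,  t(34) = 23,  t(35) = 1,  t(36) = 24,  t(37) = 25,  t(38) = 21,  t(39) = 18,  t(40) = 11,  t(41) = 1,  t(42) = 12,  t(43) = 13,  t(44) = 25,  t(45) = 10,  t(46) = 7,  t(47) = 17,  t(48) = 24,  t(49) = 13.
Since (t(48), t(49)) = (t(0), t(1)) = (24, 13) (two consecutive terms determine the rest), the sequence is periodic with period 48.
So t(682) = t(0 + ((682-0) mod 48)) = t(10) = 19.

19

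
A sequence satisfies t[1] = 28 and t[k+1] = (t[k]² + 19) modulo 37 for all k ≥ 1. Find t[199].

Computing terms: t[1] = 28,  t[2] = 26,  t[3] = 29,  t[4] = 9,  t[5] = 26.
Since t[5] = t[2] = 26, the sequence is eventually periodic: after a pre-period of length 1 it cycles with period 3.
For k ≥ 2, t[k] depends only on (k - 2) mod 3. (199 - 2) mod 3 = 2, so t[199] = t[4] = 9.

9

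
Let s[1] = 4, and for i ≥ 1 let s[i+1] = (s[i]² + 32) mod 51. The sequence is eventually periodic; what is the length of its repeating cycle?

6

Computing terms: s[1] = 4; s[2] = 48; s[3] = 41; s[4] = 30; s[5] = 14; s[6] = 24; s[7] = 47; s[8] = 48.
Since s[8] = s[2] = 48, the sequence is eventually periodic: after a pre-period of length 1 it cycles with period 6.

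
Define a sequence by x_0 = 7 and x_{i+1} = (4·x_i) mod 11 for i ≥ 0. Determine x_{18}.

8

We have x_0 = 7, x_1 = 6, x_2 = 2, x_3 = 8, x_4 = 10, x_5 = 7.
The sequence repeats with period 5.
So x_{18} = x_{0 + ((18-0) mod 5)} = x_3 = 8.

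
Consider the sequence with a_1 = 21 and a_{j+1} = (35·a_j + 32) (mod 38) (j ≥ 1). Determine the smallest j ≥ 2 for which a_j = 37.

4

Computing terms: a_1 = 21,  a_2 = 7,  a_3 = 11,  a_4 = 37,  a_5 = 35,  a_6 = 3,  a_7 = 23,  a_8 = 1,  a_9 = 29,  a_{10} = 21.
The sequence repeats with period 9.
The value 37 first appears (with j ≥ 2) at a_4.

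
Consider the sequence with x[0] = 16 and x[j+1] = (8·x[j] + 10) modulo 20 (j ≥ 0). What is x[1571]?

x[0] = 16; x[1] = 18; x[2] = 14; x[3] = 2; x[4] = 6; x[5] = 18.
Since x[5] = x[1] = 18, the sequence is eventually periodic: after a pre-period of length 1 it cycles with period 4.
For j ≥ 1, x[j] depends only on (j - 1) mod 4. (1571 - 1) mod 4 = 2, so x[1571] = x[3] = 2.

2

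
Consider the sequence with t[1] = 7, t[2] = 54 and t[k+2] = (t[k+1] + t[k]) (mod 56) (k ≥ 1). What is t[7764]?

31

t[1] = 7,  t[2] = 54,  t[3] = 5,  t[4] = 3,  t[5] = 8,  t[6] = 11,  t[7] = 19,  t[8] = 30,  t[9] = 49,  t[10] = 23,  t[11] = 16,  t[12] = 39,  t[13] = 55,  t[14] = 38,  t[15] = 37,  t[16] = 19,  t[17] = 0,  t[18] = 19,  t[19] = 19,  t[20] = 38,  t[21] = 1,  t[22] = 39,  t[23] = 40,  t[24] = 23,  t[25] = 7,  t[26] = 30,  t[27] = 37,  t[28] = 11,  t[29] = 48,  t[30] = 3,  t[31] = 51,  t[32] = 54,  t[33] = 49,  t[34] = 47,  t[35] = 40,  t[36] = 31,  t[37] = 15,  t[38] = 46,  t[39] = 5,  t[40] = 51,  t[41] = 0,  t[42] = 51,  t[43] = 51,  t[44] = 46,  t[45] = 41,  t[46] = 31,  t[47] = 16,  t[48] = 47,  t[49] = 7,  t[50] = 54.
The sequence repeats with period 48.
(7764 - 1) mod 48 = 35, so t[7764] = t[36] = 31.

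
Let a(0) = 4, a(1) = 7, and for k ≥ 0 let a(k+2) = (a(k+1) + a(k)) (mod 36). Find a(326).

7

a(0) = 4, a(1) = 7, a(2) = 11, a(3) = 18, a(4) = 29, a(5) = 11, a(6) = 4, a(7) = 15, a(8) = 19, a(9) = 34, a(10) = 17, a(11) = 15, a(12) = 32, a(13) = 11, a(14) = 7, a(15) = 18, a(16) = 25, a(17) = 7, a(18) = 32, a(19) = 3, a(20) = 35, a(21) = 2, a(22) = 1, a(23) = 3, a(24) = 4, a(25) = 7.
The sequence repeats with period 24.
(326 - 0) mod 24 = 14, so a(326) = a(14) = 7.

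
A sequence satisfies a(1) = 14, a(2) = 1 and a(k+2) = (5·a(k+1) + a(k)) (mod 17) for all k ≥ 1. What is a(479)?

4

Computing terms: a(1) = 14; a(2) = 1; a(3) = 2; a(4) = 11; a(5) = 6; a(6) = 7; a(7) = 7; a(8) = 8; a(9) = 13; a(10) = 5; a(11) = 4; a(12) = 8; a(13) = 10; a(14) = 7; a(15) = 11; a(16) = 11; a(17) = 15; a(18) = 1; a(19) = 3; a(20) = 16; a(21) = 15; a(22) = 6; a(23) = 11; a(24) = 10; a(25) = 10; a(26) = 9; a(27) = 4; a(28) = 12; a(29) = 13; a(30) = 9; a(31) = 7; a(32) = 10; a(33) = 6; a(34) = 6; a(35) = 2; a(36) = 16; a(37) = 14; a(38) = 1.
Since (a(37), a(38)) = (a(1), a(2)) = (14, 1) (two consecutive terms determine the rest), the sequence is periodic with period 36.
(479 - 1) mod 36 = 10, so a(479) = a(11) = 4.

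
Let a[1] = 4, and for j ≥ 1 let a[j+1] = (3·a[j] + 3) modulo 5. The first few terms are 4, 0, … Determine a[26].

0

Listing terms: a[1] = 4, a[2] = 0, a[3] = 3, a[4] = 2, a[5] = 4.
Since a[5] = a[1] = 4, the sequence is periodic with period 4.
So a[26] = a[1 + ((26-1) mod 4)] = a[2] = 0.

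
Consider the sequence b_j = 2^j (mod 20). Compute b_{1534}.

4

Computing terms: b_0 = 1,  b_1 = 2,  b_2 = 4,  b_3 = 8,  b_4 = 16,  b_5 = 12,  b_6 = 4.
Since b_6 = b_2 = 4, the sequence is eventually periodic: after a pre-period of length 2 it cycles with period 4.
For j ≥ 2, b_j depends only on (j - 2) mod 4. (1534 - 2) mod 4 = 0, so b_{1534} = b_2 = 4.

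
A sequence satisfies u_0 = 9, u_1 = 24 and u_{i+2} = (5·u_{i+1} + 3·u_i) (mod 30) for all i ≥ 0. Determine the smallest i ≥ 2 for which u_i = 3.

6

u_0 = 9; u_1 = 24; u_2 = 27; u_3 = 27; u_4 = 6; u_5 = 21; u_6 = 3; u_7 = 18; u_8 = 9; u_9 = 9; u_{10} = 12; u_{11} = 27; u_{12} = 21; u_{13} = 6; u_{14} = 3; u_{15} = 3; u_{16} = 24; u_{17} = 9; u_{18} = 27; u_{19} = 12; u_{20} = 21; u_{21} = 21; u_{22} = 18; u_{23} = 3; u_{24} = 9; u_{25} = 24.
The sequence repeats with period 24.
The value 3 first appears (with i ≥ 2) at u_6.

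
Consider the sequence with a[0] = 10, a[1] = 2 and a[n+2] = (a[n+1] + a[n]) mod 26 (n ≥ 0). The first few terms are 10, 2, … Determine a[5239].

Computing terms: a[0] = 10; a[1] = 2; a[2] = 12; a[3] = 14; a[4] = 0; a[5] = 14; a[6] = 14; a[7] = 2; a[8] = 16; a[9] = 18; a[10] = 8; a[11] = 0; a[12] = 8; a[13] = 8; a[14] = 16; a[15] = 24; a[16] = 14; a[17] = 12; a[18] = 0; a[19] = 12; a[20] = 12; a[21] = 24; a[22] = 10; a[23] = 8; a[24] = 18; a[25] = 0; a[26] = 18; a[27] = 18; a[28] = 10; a[29] = 2.
Since (a[28], a[29]) = (a[0], a[1]) = (10, 2) (two consecutive terms determine the rest), the sequence is periodic with period 28.
(5239 - 0) mod 28 = 3, so a[5239] = a[3] = 14.

14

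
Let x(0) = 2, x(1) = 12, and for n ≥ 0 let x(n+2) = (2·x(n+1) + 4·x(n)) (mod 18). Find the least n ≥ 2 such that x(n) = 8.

Computing terms: x(0) = 2, x(1) = 12, x(2) = 14, x(3) = 4, x(4) = 10, x(5) = 0, x(6) = 4, x(7) = 8, x(8) = 14, x(9) = 6, x(10) = 14, x(11) = 16, x(12) = 16, x(13) = 6, x(14) = 4, x(15) = 14, x(16) = 8, x(17) = 0, x(18) = 14, x(19) = 10, x(20) = 4, x(21) = 12, x(22) = 4, x(23) = 2, x(24) = 2, x(25) = 12.
Since (x(24), x(25)) = (x(0), x(1)) = (2, 12) (two consecutive terms determine the rest), the sequence is periodic with period 24.
The value 8 first appears (with n ≥ 2) at x(7).

7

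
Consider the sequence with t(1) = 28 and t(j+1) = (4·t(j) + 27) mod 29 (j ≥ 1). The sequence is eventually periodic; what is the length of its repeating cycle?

Computing terms: t(1) = 28, t(2) = 23, t(3) = 3, t(4) = 10, t(5) = 9, t(6) = 5, t(7) = 18, t(8) = 12, t(9) = 17, t(10) = 8, t(11) = 1, t(12) = 2, t(13) = 6, t(14) = 22, t(15) = 28.
The sequence repeats with period 14.

14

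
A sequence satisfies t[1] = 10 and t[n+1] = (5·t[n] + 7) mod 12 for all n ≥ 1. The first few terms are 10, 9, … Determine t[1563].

4

Computing terms: t[1] = 10,  t[2] = 9,  t[3] = 4,  t[4] = 3,  t[5] = 10.
Since t[5] = t[1] = 10, the sequence is periodic with period 4.
(1563 - 1) mod 4 = 2, so t[1563] = t[3] = 4.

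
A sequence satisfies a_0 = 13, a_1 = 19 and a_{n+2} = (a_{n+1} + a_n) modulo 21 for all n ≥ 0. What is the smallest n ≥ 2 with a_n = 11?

2

Listing terms: a_0 = 13, a_1 = 19, a_2 = 11, a_3 = 9, a_4 = 20, a_5 = 8, a_6 = 7, a_7 = 15, a_8 = 1, a_9 = 16, a_{10} = 17, a_{11} = 12, a_{12} = 8, a_{13} = 20, a_{14} = 7, a_{15} = 6, a_{16} = 13, a_{17} = 19.
Since (a_{16}, a_{17}) = (a_0, a_1) = (13, 19) (two consecutive terms determine the rest), the sequence is periodic with period 16.
The value 11 first appears (with n ≥ 2) at a_2.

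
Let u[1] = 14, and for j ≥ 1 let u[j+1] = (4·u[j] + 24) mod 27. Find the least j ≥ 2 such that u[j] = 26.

2

We have u[1] = 14; u[2] = 26; u[3] = 20; u[4] = 23; u[5] = 8; u[6] = 2; u[7] = 5; u[8] = 17; u[9] = 11; u[10] = 14.
Since u[10] = u[1] = 14, the sequence is periodic with period 9.
The value 26 first appears (with j ≥ 2) at u[2].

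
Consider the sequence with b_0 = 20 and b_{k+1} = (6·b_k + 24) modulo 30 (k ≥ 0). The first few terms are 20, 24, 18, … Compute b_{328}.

Listing terms: b_0 = 20; b_1 = 24; b_2 = 18; b_3 = 12; b_4 = 6; b_5 = 0; b_6 = 24.
Since b_6 = b_1 = 24, the sequence is eventually periodic: after a pre-period of length 1 it cycles with period 5.
For k ≥ 1, b_k depends only on (k - 1) mod 5. (328 - 1) mod 5 = 2, so b_{328} = b_3 = 12.

12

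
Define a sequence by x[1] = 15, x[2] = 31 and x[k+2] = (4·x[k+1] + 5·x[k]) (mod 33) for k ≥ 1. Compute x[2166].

We have x[1] = 15; x[2] = 31; x[3] = 1; x[4] = 27; x[5] = 14; x[6] = 26; x[7] = 9; x[8] = 1; x[9] = 16; x[10] = 3; x[11] = 26; x[12] = 20; x[13] = 12; x[14] = 16; x[15] = 25; x[16] = 15; x[17] = 20; x[18] = 23; x[19] = 27; x[20] = 25; x[21] = 4; x[22] = 9; x[23] = 23; x[24] = 5; x[25] = 3; x[26] = 4; x[27] = 31; x[28] = 12; x[29] = 5; x[30] = 14; x[31] = 15; x[32] = 31.
The sequence repeats with period 30.
So x[2166] = x[1 + ((2166-1) mod 30)] = x[6] = 26.

26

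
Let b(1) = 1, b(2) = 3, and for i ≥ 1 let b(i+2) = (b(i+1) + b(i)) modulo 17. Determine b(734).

10

Computing terms: b(1) = 1, b(2) = 3, b(3) = 4, b(4) = 7, b(5) = 11, b(6) = 1, b(7) = 12, b(8) = 13, b(9) = 8, b(10) = 4, b(11) = 12, b(12) = 16, b(13) = 11, b(14) = 10, b(15) = 4, b(16) = 14, b(17) = 1, b(18) = 15, b(19) = 16, b(20) = 14, b(21) = 13, b(22) = 10, b(23) = 6, b(24) = 16, b(25) = 5, b(26) = 4, b(27) = 9, b(28) = 13, b(29) = 5, b(30) = 1, b(31) = 6, b(32) = 7, b(33) = 13, b(34) = 3, b(35) = 16, b(36) = 2, b(37) = 1, b(38) = 3.
Since (b(37), b(38)) = (b(1), b(2)) = (1, 3) (two consecutive terms determine the rest), the sequence is periodic with period 36.
(734 - 1) mod 36 = 13, so b(734) = b(14) = 10.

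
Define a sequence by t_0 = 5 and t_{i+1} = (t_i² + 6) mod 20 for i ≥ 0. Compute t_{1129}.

Listing terms: t_0 = 5; t_1 = 11; t_2 = 7; t_3 = 15; t_4 = 11.
Since t_4 = t_1 = 11, the sequence is eventually periodic: after a pre-period of length 1 it cycles with period 3.
For i ≥ 1, t_i depends only on (i - 1) mod 3. (1129 - 1) mod 3 = 0, so t_{1129} = t_1 = 11.

11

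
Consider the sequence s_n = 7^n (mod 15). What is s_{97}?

7

Computing terms: s_1 = 7,  s_2 = 4,  s_3 = 13,  s_4 = 1,  s_5 = 7.
The sequence repeats with period 4.
So s_{97} = s_{1 + ((97-1) mod 4)} = s_1 = 7.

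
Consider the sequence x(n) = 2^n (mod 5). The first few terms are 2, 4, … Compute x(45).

x(1) = 2,  x(2) = 4,  x(3) = 3,  x(4) = 1,  x(5) = 2.
The sequence repeats with period 4.
So x(45) = x(1 + ((45-1) mod 4)) = x(1) = 2.

2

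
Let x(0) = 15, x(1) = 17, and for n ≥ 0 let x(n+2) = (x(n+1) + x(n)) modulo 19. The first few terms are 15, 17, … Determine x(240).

Listing terms: x(0) = 15, x(1) = 17, x(2) = 13, x(3) = 11, x(4) = 5, x(5) = 16, x(6) = 2, x(7) = 18, x(8) = 1, x(9) = 0, x(10) = 1, x(11) = 1, x(12) = 2, x(13) = 3, x(14) = 5, x(15) = 8, x(16) = 13, x(17) = 2, x(18) = 15, x(19) = 17.
The sequence repeats with period 18.
So x(240) = x(0 + ((240-0) mod 18)) = x(6) = 2.

2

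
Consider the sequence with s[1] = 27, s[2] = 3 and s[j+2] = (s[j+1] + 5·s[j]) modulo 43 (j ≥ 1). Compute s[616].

25

s[1] = 27; s[2] = 3; s[3] = 9; s[4] = 24; s[5] = 26; s[6] = 17; s[7] = 18; s[8] = 17; s[9] = 21; s[10] = 20; s[11] = 39; s[12] = 10; s[13] = 33; s[14] = 40; s[15] = 33; s[16] = 18; s[17] = 11; s[18] = 15; s[19] = 27; s[20] = 16; s[21] = 22; s[22] = 16; s[23] = 40; s[24] = 34; s[25] = 19; s[26] = 17; s[27] = 26; s[28] = 25; s[29] = 26; s[30] = 22; s[31] = 23; s[32] = 4; s[33] = 33; s[34] = 10; s[35] = 3; s[36] = 10; s[37] = 25; s[38] = 32; s[39] = 28; s[40] = 16; s[41] = 27; s[42] = 21; s[43] = 27; s[44] = 3.
Since (s[43], s[44]) = (s[1], s[2]) = (27, 3) (two consecutive terms determine the rest), the sequence is periodic with period 42.
(616 - 1) mod 42 = 27, so s[616] = s[28] = 25.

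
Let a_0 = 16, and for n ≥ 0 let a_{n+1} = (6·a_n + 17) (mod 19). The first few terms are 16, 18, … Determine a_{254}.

11

Computing terms: a_0 = 16,  a_1 = 18,  a_2 = 11,  a_3 = 7,  a_4 = 2,  a_5 = 10,  a_6 = 1,  a_7 = 4,  a_8 = 3,  a_9 = 16.
Since a_9 = a_0 = 16, the sequence is periodic with period 9.
So a_{254} = a_{0 + ((254-0) mod 9)} = a_2 = 11.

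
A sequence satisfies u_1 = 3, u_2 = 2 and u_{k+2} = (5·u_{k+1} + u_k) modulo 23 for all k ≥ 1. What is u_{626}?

u_1 = 3, u_2 = 2, u_3 = 13, u_4 = 21, u_5 = 3, u_6 = 13, u_7 = 22, u_8 = 8, u_9 = 16, u_{10} = 19, u_{11} = 19, u_{12} = 22, u_{13} = 14, u_{14} = 0, u_{15} = 14, u_{16} = 1, u_{17} = 19, u_{18} = 4, u_{19} = 16, u_{20} = 15, u_{21} = 22, u_{22} = 10, u_{23} = 3, u_{24} = 2.
The sequence repeats with period 22.
(626 - 1) mod 22 = 9, so u_{626} = u_{10} = 19.

19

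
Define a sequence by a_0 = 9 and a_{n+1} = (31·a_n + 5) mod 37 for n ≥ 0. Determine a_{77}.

25

a_0 = 9; a_1 = 25; a_2 = 3; a_3 = 24; a_4 = 9.
The sequence repeats with period 4.
(77 - 0) mod 4 = 1, so a_{77} = a_1 = 25.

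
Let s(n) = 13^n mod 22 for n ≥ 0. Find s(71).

s(0) = 1; s(1) = 13; s(2) = 15; s(3) = 19; s(4) = 5; s(5) = 21; s(6) = 9; s(7) = 7; s(8) = 3; s(9) = 17; s(10) = 1.
The sequence repeats with period 10.
So s(71) = s(0 + ((71-0) mod 10)) = s(1) = 13.

13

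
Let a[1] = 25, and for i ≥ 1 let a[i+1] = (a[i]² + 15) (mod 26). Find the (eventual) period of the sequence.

We have a[1] = 25,  a[2] = 16,  a[3] = 11,  a[4] = 6,  a[5] = 25.
The sequence repeats with period 4.

4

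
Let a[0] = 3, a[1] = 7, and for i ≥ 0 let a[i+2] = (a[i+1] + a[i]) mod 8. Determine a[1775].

We have a[0] = 3,  a[1] = 7,  a[2] = 2,  a[3] = 1,  a[4] = 3,  a[5] = 4,  a[6] = 7,  a[7] = 3,  a[8] = 2,  a[9] = 5,  a[10] = 7,  a[11] = 4,  a[12] = 3,  a[13] = 7.
Since (a[12], a[13]) = (a[0], a[1]) = (3, 7) (two consecutive terms determine the rest), the sequence is periodic with period 12.
So a[1775] = a[0 + ((1775-0) mod 12)] = a[11] = 4.

4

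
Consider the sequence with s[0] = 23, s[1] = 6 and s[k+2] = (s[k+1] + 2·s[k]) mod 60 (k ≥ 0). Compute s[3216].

8

Computing terms: s[0] = 23; s[1] = 6; s[2] = 52; s[3] = 4; s[4] = 48; s[5] = 56; s[6] = 32; s[7] = 24; s[8] = 28; s[9] = 16; s[10] = 12; s[11] = 44; s[12] = 8; s[13] = 36; s[14] = 52; s[15] = 4.
Since (s[14], s[15]) = (s[2], s[3]) = (52, 4) (two consecutive terms determine the rest), the sequence is eventually periodic: after a pre-period of length 2 it cycles with period 12.
For k ≥ 2, s[k] depends only on (k - 2) mod 12. (3216 - 2) mod 12 = 10, so s[3216] = s[12] = 8.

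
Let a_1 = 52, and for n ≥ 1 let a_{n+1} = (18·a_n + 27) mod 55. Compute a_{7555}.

11

a_1 = 52, a_2 = 28, a_3 = 36, a_4 = 15, a_5 = 22, a_6 = 38, a_7 = 51, a_8 = 10, a_9 = 42, a_{10} = 13, a_{11} = 41, a_{12} = 50, a_{13} = 47, a_{14} = 48, a_{15} = 11, a_{16} = 5, a_{17} = 7, a_{18} = 43, a_{19} = 31, a_{20} = 35, a_{21} = 52.
The sequence repeats with period 20.
So a_{7555} = a_{1 + ((7555-1) mod 20)} = a_{15} = 11.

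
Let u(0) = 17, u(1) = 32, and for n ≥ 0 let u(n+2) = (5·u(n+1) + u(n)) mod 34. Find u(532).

Computing terms: u(0) = 17; u(1) = 32; u(2) = 7; u(3) = 33; u(4) = 2; u(5) = 9; u(6) = 13; u(7) = 6; u(8) = 9; u(9) = 17; u(10) = 26; u(11) = 11; u(12) = 13; u(13) = 8; u(14) = 19; u(15) = 1; u(16) = 24; u(17) = 19; u(18) = 17; u(19) = 2; u(20) = 27; u(21) = 1; u(22) = 32; u(23) = 25; u(24) = 21; u(25) = 28; u(26) = 25; u(27) = 17; u(28) = 8; u(29) = 23; u(30) = 21; u(31) = 26; u(32) = 15; u(33) = 33; u(34) = 10; u(35) = 15; u(36) = 17; u(37) = 32.
Since (u(36), u(37)) = (u(0), u(1)) = (17, 32) (two consecutive terms determine the rest), the sequence is periodic with period 36.
So u(532) = u(0 + ((532-0) mod 36)) = u(28) = 8.

8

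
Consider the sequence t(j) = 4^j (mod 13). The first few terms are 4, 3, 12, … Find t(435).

Listing terms: t(1) = 4,  t(2) = 3,  t(3) = 12,  t(4) = 9,  t(5) = 10,  t(6) = 1,  t(7) = 4.
Since t(7) = t(1) = 4, the sequence is periodic with period 6.
(435 - 1) mod 6 = 2, so t(435) = t(3) = 12.

12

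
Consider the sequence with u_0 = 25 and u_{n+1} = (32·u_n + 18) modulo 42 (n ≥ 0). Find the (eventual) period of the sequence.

6

u_0 = 25; u_1 = 20; u_2 = 28; u_3 = 32; u_4 = 34; u_5 = 14; u_6 = 4; u_7 = 20.
Since u_7 = u_1 = 20, the sequence is eventually periodic: after a pre-period of length 1 it cycles with period 6.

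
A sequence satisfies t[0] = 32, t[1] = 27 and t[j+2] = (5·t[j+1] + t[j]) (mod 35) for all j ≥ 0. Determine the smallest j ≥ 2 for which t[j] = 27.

2

Listing terms: t[0] = 32; t[1] = 27; t[2] = 27; t[3] = 22; t[4] = 32; t[5] = 7; t[6] = 32; t[7] = 27.
Since (t[6], t[7]) = (t[0], t[1]) = (32, 27) (two consecutive terms determine the rest), the sequence is periodic with period 6.
The value 27 first appears (with j ≥ 2) at t[2].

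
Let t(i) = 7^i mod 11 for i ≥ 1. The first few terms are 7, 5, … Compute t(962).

Computing terms: t(1) = 7, t(2) = 5, t(3) = 2, t(4) = 3, t(5) = 10, t(6) = 4, t(7) = 6, t(8) = 9, t(9) = 8, t(10) = 1, t(11) = 7.
Since t(11) = t(1) = 7, the sequence is periodic with period 10.
So t(962) = t(1 + ((962-1) mod 10)) = t(2) = 5.

5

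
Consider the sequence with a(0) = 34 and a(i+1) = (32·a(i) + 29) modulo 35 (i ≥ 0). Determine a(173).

We have a(0) = 34,  a(1) = 32,  a(2) = 3,  a(3) = 20,  a(4) = 4,  a(5) = 17,  a(6) = 13,  a(7) = 25,  a(8) = 24,  a(9) = 27,  a(10) = 18,  a(11) = 10,  a(12) = 34.
The sequence repeats with period 12.
(173 - 0) mod 12 = 5, so a(173) = a(5) = 17.

17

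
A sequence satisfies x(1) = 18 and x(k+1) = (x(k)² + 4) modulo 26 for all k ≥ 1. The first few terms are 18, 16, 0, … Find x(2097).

Listing terms: x(1) = 18; x(2) = 16; x(3) = 0; x(4) = 4; x(5) = 20; x(6) = 14; x(7) = 18.
Since x(7) = x(1) = 18, the sequence is periodic with period 6.
(2097 - 1) mod 6 = 2, so x(2097) = x(3) = 0.

0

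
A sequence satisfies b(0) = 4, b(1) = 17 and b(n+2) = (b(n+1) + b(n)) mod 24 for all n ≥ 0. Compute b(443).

5

b(0) = 4, b(1) = 17, b(2) = 21, b(3) = 14, b(4) = 11, b(5) = 1, b(6) = 12, b(7) = 13, b(8) = 1, b(9) = 14, b(10) = 15, b(11) = 5, b(12) = 20, b(13) = 1, b(14) = 21, b(15) = 22, b(16) = 19, b(17) = 17, b(18) = 12, b(19) = 5, b(20) = 17, b(21) = 22, b(22) = 15, b(23) = 13, b(24) = 4, b(25) = 17.
Since (b(24), b(25)) = (b(0), b(1)) = (4, 17) (two consecutive terms determine the rest), the sequence is periodic with period 24.
(443 - 0) mod 24 = 11, so b(443) = b(11) = 5.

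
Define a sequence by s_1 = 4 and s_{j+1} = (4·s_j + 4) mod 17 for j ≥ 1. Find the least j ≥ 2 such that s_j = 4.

5

Listing terms: s_1 = 4,  s_2 = 3,  s_3 = 16,  s_4 = 0,  s_5 = 4.
Since s_5 = s_1 = 4, the sequence is periodic with period 4.
The value 4 next appears (with j ≥ 2) at s_5.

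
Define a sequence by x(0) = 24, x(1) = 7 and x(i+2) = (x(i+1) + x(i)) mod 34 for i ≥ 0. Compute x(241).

23

x(0) = 24, x(1) = 7, x(2) = 31, x(3) = 4, x(4) = 1, x(5) = 5, x(6) = 6, x(7) = 11, x(8) = 17, x(9) = 28, x(10) = 11, x(11) = 5, x(12) = 16, x(13) = 21, x(14) = 3, x(15) = 24, x(16) = 27, x(17) = 17, x(18) = 10, x(19) = 27, x(20) = 3, x(21) = 30, x(22) = 33, x(23) = 29, x(24) = 28, x(25) = 23, x(26) = 17, x(27) = 6, x(28) = 23, x(29) = 29, x(30) = 18, x(31) = 13, x(32) = 31, x(33) = 10, x(34) = 7, x(35) = 17, x(36) = 24, x(37) = 7.
The sequence repeats with period 36.
So x(241) = x(0 + ((241-0) mod 36)) = x(25) = 23.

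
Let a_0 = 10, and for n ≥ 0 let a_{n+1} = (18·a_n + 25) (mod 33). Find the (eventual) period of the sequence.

10

We have a_0 = 10,  a_1 = 7,  a_2 = 19,  a_3 = 4,  a_4 = 31,  a_5 = 22,  a_6 = 25,  a_7 = 13,  a_8 = 28,  a_9 = 1,  a_{10} = 10.
Since a_{10} = a_0 = 10, the sequence is periodic with period 10.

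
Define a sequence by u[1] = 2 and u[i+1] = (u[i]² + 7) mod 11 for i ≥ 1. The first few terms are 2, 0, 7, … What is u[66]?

Listing terms: u[1] = 2; u[2] = 0; u[3] = 7; u[4] = 1; u[5] = 8; u[6] = 5; u[7] = 10; u[8] = 8.
Since u[8] = u[5] = 8, the sequence is eventually periodic: after a pre-period of length 4 it cycles with period 3.
For i ≥ 5, u[i] depends only on (i - 5) mod 3. (66 - 5) mod 3 = 1, so u[66] = u[6] = 5.

5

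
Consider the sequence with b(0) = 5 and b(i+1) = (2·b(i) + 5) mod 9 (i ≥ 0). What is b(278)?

8

b(0) = 5; b(1) = 6; b(2) = 8; b(3) = 3; b(4) = 2; b(5) = 0; b(6) = 5.
The sequence repeats with period 6.
(278 - 0) mod 6 = 2, so b(278) = b(2) = 8.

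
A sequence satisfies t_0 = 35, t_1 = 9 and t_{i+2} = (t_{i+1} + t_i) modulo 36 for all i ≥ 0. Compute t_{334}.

25

Listing terms: t_0 = 35, t_1 = 9, t_2 = 8, t_3 = 17, t_4 = 25, t_5 = 6, t_6 = 31, t_7 = 1, t_8 = 32, t_9 = 33, t_{10} = 29, t_{11} = 26, t_{12} = 19, t_{13} = 9, t_{14} = 28, t_{15} = 1, t_{16} = 29, t_{17} = 30, t_{18} = 23, t_{19} = 17, t_{20} = 4, t_{21} = 21, t_{22} = 25, t_{23} = 10, t_{24} = 35, t_{25} = 9.
The sequence repeats with period 24.
So t_{334} = t_{0 + ((334-0) mod 24)} = t_{22} = 25.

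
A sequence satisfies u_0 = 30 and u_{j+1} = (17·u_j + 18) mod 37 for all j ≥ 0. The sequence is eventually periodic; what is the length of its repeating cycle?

36

Computing terms: u_0 = 30; u_1 = 10; u_2 = 3; u_3 = 32; u_4 = 7; u_5 = 26; u_6 = 16; u_7 = 31; u_8 = 27; u_9 = 33; u_{10} = 24; u_{11} = 19; u_{12} = 8; u_{13} = 6; u_{14} = 9; u_{15} = 23; u_{16} = 2; u_{17} = 15; u_{18} = 14; u_{19} = 34; u_{20} = 4; u_{21} = 12; u_{22} = 0; u_{23} = 18; u_{24} = 28; u_{25} = 13; u_{26} = 17; u_{27} = 11; u_{28} = 20; u_{29} = 25; u_{30} = 36; u_{31} = 1; u_{32} = 35; u_{33} = 21; u_{34} = 5; u_{35} = 29; u_{36} = 30.
The sequence repeats with period 36.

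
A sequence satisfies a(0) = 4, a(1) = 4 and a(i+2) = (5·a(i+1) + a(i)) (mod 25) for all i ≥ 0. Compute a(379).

Computing terms: a(0) = 4; a(1) = 4; a(2) = 24; a(3) = 24; a(4) = 19; a(5) = 19; a(6) = 14; a(7) = 14; a(8) = 9; a(9) = 9; a(10) = 4; a(11) = 4.
The sequence repeats with period 10.
(379 - 0) mod 10 = 9, so a(379) = a(9) = 9.

9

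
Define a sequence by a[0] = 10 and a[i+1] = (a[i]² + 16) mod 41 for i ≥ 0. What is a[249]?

a[0] = 10, a[1] = 34, a[2] = 24, a[3] = 18, a[4] = 12, a[5] = 37, a[6] = 32, a[7] = 15, a[8] = 36, a[9] = 0, a[10] = 16, a[11] = 26, a[12] = 36.
Since a[12] = a[8] = 36, the sequence is eventually periodic: after a pre-period of length 8 it cycles with period 4.
For i ≥ 8, a[i] depends only on (i - 8) mod 4. (249 - 8) mod 4 = 1, so a[249] = a[9] = 0.

0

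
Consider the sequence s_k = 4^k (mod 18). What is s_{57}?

We have s_1 = 4, s_2 = 16, s_3 = 10, s_4 = 4.
The sequence repeats with period 3.
So s_{57} = s_{1 + ((57-1) mod 3)} = s_3 = 10.

10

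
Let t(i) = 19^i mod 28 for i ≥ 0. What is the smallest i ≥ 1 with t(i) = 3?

Listing terms: t(0) = 1; t(1) = 19; t(2) = 25; t(3) = 27; t(4) = 9; t(5) = 3; t(6) = 1.
The sequence repeats with period 6.
The value 3 first appears (with i ≥ 1) at t(5).

5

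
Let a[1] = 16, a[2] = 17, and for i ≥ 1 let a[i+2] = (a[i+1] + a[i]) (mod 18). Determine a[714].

11

Listing terms: a[1] = 16, a[2] = 17, a[3] = 15, a[4] = 14, a[5] = 11, a[6] = 7, a[7] = 0, a[8] = 7, a[9] = 7, a[10] = 14, a[11] = 3, a[12] = 17, a[13] = 2, a[14] = 1, a[15] = 3, a[16] = 4, a[17] = 7, a[18] = 11, a[19] = 0, a[20] = 11, a[21] = 11, a[22] = 4, a[23] = 15, a[24] = 1, a[25] = 16, a[26] = 17.
The sequence repeats with period 24.
So a[714] = a[1 + ((714-1) mod 24)] = a[18] = 11.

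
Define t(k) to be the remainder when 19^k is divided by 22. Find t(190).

1

Listing terms: t(1) = 19; t(2) = 9; t(3) = 17; t(4) = 15; t(5) = 21; t(6) = 3; t(7) = 13; t(8) = 5; t(9) = 7; t(10) = 1; t(11) = 19.
Since t(11) = t(1) = 19, the sequence is periodic with period 10.
(190 - 1) mod 10 = 9, so t(190) = t(10) = 1.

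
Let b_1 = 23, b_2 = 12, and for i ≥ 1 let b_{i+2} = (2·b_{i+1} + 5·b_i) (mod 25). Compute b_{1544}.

13

b_1 = 23; b_2 = 12; b_3 = 14; b_4 = 13; b_5 = 21; b_6 = 7; b_7 = 19; b_8 = 23; b_9 = 16; b_{10} = 22; b_{11} = 24; b_{12} = 8; b_{13} = 11; b_{14} = 12; b_{15} = 4; b_{16} = 18; b_{17} = 6; b_{18} = 2; b_{19} = 9; b_{20} = 3; b_{21} = 1; b_{22} = 17; b_{23} = 14; b_{24} = 13.
Since (b_{23}, b_{24}) = (b_3, b_4) = (14, 13) (two consecutive terms determine the rest), the sequence is eventually periodic: after a pre-period of length 2 it cycles with period 20.
For i ≥ 3, b_i depends only on (i - 3) mod 20. (1544 - 3) mod 20 = 1, so b_{1544} = b_4 = 13.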